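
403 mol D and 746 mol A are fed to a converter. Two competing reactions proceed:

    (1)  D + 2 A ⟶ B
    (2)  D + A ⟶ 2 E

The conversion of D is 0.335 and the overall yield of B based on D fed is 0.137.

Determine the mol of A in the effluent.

Yield of B: 1ξ₁ / 403 = 0.137 → ξ₁ = 55.21 mol.
Conversion of D: 1ξ₁ + 1ξ₂ = 0.335 × 403 = 135 → ξ₂ = 79.79 mol.
Outlet amounts (n = n₀ + Σ ν·ξ):
  D: 403 − 1(55.21) − 1(79.79) = 268
  A: 746 − 2(55.21) − 1(79.79) = 555.8
  B: 0 + 1(55.21) = 55.21
  E: 0 + 2(79.79) = 159.6

556 mol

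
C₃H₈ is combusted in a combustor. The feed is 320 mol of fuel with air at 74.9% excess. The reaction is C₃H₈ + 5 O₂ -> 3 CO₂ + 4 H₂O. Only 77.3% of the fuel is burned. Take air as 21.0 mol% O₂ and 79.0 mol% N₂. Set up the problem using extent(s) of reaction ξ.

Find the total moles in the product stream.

13900 mol

Stoichiometric O₂ = 5 × 320 = 1600 mol; O₂ fed = 1600 × 1.749 = 2798 mol.
N₂ fed = 2798 × 79/21 = 10530 mol.
Fuel reacted = 0.773 × 320 → ξ = 247.4 mol.
Outlet (n = n₀ + ν ξ):
  C₃H₈: 320 − 1(247.4) = 72.64
  O₂: 2798 − 5(247.4) = 1562
  N₂: 10530 (inert)
  CO₂: 0 + 3(247.4) = 742.1
  H₂O: 0 + 4(247.4) = 989.4
Total out = 72.64 + 1562 + 10530 + 742.1 + 989.4 = 13890 mol.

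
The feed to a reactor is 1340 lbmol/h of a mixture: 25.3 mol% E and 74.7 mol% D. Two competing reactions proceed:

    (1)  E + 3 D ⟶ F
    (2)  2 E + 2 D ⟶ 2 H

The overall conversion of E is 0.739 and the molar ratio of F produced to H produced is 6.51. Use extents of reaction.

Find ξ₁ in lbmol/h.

Conversion of E: E consumed = 0.739 × 339 = 250.5 lbmol/h = 1ξ₁ + 2ξ₂.
Selectivity: 1ξ₁ / (2ξ₂) = 6.51 → ξ₁ = 13.02 ξ₂.
Substitute: (1·13.02 + 2) ξ₂ = 250.5 → ξ₂ = 16.68 lbmol/h, ξ₁ = 217.2 lbmol/h.
Outlet amounts (n = n₀ + Σ ν·ξ):
  E: 339 − 1(217.2) − 2(16.68) = 88.48
  D: 1001 − 3(217.2) − 2(16.68) = 316.1
  F: 0 + 1(217.2) = 217.2
  H: 0 + 2(16.68) = 33.36

ξ₁ = 217 lbmol/h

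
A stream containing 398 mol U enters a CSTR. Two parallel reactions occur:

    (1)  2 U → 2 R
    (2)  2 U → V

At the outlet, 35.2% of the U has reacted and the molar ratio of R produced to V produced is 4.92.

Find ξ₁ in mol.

ξ₁ = 49.8 mol

Conversion of U: U consumed = 0.352 × 398 = 140.1 mol = 2ξ₁ + 2ξ₂.
Selectivity: 2ξ₁ / (1ξ₂) = 4.92 → ξ₁ = 2.46 ξ₂.
Substitute: (2·2.46 + 2) ξ₂ = 140.1 → ξ₂ = 20.25 mol, ξ₁ = 49.8 mol.
Outlet amounts (n = n₀ + Σ ν·ξ):
  U: 398 − 2(49.8) − 2(20.25) = 257.9
  R: 0 + 2(49.8) = 99.61
  V: 0 + 1(20.25) = 20.25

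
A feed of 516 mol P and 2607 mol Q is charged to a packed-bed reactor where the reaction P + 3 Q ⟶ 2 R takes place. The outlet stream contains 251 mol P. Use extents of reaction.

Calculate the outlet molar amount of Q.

For P: n = n₀ − 1ξ → 251 = 516 − 1ξ, giving ξ = 265 mol.
Outlet amounts (n = n₀ + ν ξ):
  P: 516 − 1(265) = 251
  Q: 2607 − 3(265) = 1812
  R: 0 + 2(265) = 530

1810 mol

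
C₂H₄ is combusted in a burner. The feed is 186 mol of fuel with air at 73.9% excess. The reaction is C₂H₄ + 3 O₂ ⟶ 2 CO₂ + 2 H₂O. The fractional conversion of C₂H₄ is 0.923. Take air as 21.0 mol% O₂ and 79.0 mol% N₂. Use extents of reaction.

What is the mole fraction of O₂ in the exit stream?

0.0947

Stoichiometric O₂ = 3 × 186 = 558 mol; O₂ fed = 558 × 1.739 = 970.4 mol.
N₂ fed = 970.4 × 79/21 = 3650 mol.
Fuel reacted = 0.923 × 186 → ξ = 171.7 mol.
Outlet (n = n₀ + ν ξ):
  C₂H₄: 186 − 1(171.7) = 14.32
  O₂: 970.4 − 3(171.7) = 455.3
  N₂: 3650 (inert)
  CO₂: 0 + 2(171.7) = 343.4
  H₂O: 0 + 2(171.7) = 343.4
Total out = 4807 mol; y_O₂ = 455.3 / 4807 = 0.09473.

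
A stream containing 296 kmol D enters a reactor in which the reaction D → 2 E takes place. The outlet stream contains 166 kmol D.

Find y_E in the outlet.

For D: n = n₀ − 1ξ → 166 = 296 − 1ξ, giving ξ = 130 kmol.
Outlet amounts (n = n₀ + ν ξ):
  D: 296 − 1(130) = 166
  E: 0 + 2(130) = 260
Total out = 426 kmol; y_E = 260 / 426 = 0.6103.

0.61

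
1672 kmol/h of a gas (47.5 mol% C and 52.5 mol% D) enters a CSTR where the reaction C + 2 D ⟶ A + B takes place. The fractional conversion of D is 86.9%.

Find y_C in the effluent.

D reacted = 0.869 × 877.8 = 762.8 kmol/h; ν_D = −2, so ξ = 762.8/2 = 381.4 kmol/h.
Outlet amounts (n = n₀ + ν ξ):
  C: 794.2 − 1(381.4) = 412.8
  D: 877.8 − 2(381.4) = 115
  A: 0 + 1(381.4) = 381.4
  B: 0 + 1(381.4) = 381.4
Total out = 1291 kmol/h; y_C = 412.8 / 1291 = 0.3198.

0.32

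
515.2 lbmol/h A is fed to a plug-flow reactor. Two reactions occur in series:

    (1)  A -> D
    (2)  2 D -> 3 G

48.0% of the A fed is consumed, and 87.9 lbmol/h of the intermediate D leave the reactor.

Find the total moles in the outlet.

595 lbmol/h

Conversion of A: A consumed = 1ξ₁ = 0.48 × 515.2 → ξ₁ = 247.3 lbmol/h.
D balance: n_D = 0 + 1ξ₁ − 2ξ₂ = 87.9 → ξ₂ = (1·247.3 − 87.9)/2 = 79.7 lbmol/h.
Outlet amounts (n = n₀ + Σ ν·ξ):
  A: 515.2 − 1(247.3) = 267.9
  D: 0 + 1(247.3) − 2(79.7) = 87.9
  G: 0 + 3(79.7) = 239.1
Total out = 267.9 + 87.9 + 239.1 = 594.9 lbmol/h.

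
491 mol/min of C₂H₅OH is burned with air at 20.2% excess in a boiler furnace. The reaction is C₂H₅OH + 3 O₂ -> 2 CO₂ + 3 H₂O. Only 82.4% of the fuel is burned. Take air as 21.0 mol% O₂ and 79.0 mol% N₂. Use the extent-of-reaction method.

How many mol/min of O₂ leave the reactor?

Stoichiometric O₂ = 3 × 491 = 1473 mol/min; O₂ fed = 1473 × 1.202 = 1771 mol/min.
N₂ fed = 1771 × 79/21 = 6661 mol/min.
Fuel reacted = 0.824 × 491 → ξ = 404.6 mol/min.
Outlet (n = n₀ + ν ξ):
  C₂H₅OH: 491 − 1(404.6) = 86.42
  O₂: 1771 − 3(404.6) = 556.8
  N₂: 6661 (inert)
  CO₂: 0 + 2(404.6) = 809.2
  H₂O: 0 + 3(404.6) = 1214

557 mol/min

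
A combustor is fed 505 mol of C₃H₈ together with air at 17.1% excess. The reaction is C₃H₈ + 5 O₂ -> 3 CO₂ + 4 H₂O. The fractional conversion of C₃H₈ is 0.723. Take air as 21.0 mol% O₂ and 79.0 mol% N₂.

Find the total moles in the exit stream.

Stoichiometric O₂ = 5 × 505 = 2525 mol; O₂ fed = 2525 × 1.171 = 2957 mol.
N₂ fed = 2957 × 79/21 = 11120 mol.
Fuel reacted = 0.723 × 505 → ξ = 365.1 mol.
Outlet (n = n₀ + ν ξ):
  C₃H₈: 505 − 1(365.1) = 139.9
  O₂: 2957 − 5(365.1) = 1131
  N₂: 11120 (inert)
  CO₂: 0 + 3(365.1) = 1095
  H₂O: 0 + 4(365.1) = 1460
Total out = 139.9 + 1131 + 11120 + 1095 + 1460 = 14950 mol.

14900 mol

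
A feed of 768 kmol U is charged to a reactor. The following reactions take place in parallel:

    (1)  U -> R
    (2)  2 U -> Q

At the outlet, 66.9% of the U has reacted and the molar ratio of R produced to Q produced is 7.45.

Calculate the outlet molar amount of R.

405 kmol

Conversion of U: U consumed = 0.669 × 768 = 513.8 kmol = 1ξ₁ + 2ξ₂.
Selectivity: 1ξ₁ / (1ξ₂) = 7.45 → ξ₁ = 7.45 ξ₂.
Substitute: (1·7.45 + 2) ξ₂ = 513.8 → ξ₂ = 54.37 kmol, ξ₁ = 405.1 kmol.
Outlet amounts (n = n₀ + Σ ν·ξ):
  U: 768 − 1(405.1) − 2(54.37) = 254.2
  R: 0 + 1(405.1) = 405.1
  Q: 0 + 1(54.37) = 54.37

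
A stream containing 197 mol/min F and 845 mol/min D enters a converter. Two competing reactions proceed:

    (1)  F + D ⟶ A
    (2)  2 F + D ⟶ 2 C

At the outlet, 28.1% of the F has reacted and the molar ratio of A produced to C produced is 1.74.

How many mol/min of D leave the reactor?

800 mol/min

Conversion of F: F consumed = 0.281 × 197 = 55.36 mol/min = 1ξ₁ + 2ξ₂.
Selectivity: 1ξ₁ / (2ξ₂) = 1.74 → ξ₁ = 3.48 ξ₂.
Substitute: (1·3.48 + 2) ξ₂ = 55.36 → ξ₂ = 10.1 mol/min, ξ₁ = 35.15 mol/min.
Outlet amounts (n = n₀ + Σ ν·ξ):
  F: 197 − 1(35.15) − 2(10.1) = 141.6
  D: 845 − 1(35.15) − 1(10.1) = 799.7
  A: 0 + 1(35.15) = 35.15
  C: 0 + 2(10.1) = 20.2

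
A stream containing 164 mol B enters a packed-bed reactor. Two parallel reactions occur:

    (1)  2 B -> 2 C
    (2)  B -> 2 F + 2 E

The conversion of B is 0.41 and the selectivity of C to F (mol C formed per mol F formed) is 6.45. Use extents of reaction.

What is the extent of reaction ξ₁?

Conversion of B: B consumed = 0.41 × 164 = 67.24 mol = 2ξ₁ + 1ξ₂.
Selectivity: 2ξ₁ / (2ξ₂) = 6.45 → ξ₁ = 6.45 ξ₂.
Substitute: (2·6.45 + 1) ξ₂ = 67.24 → ξ₂ = 4.837 mol, ξ₁ = 31.2 mol.
Outlet amounts (n = n₀ + Σ ν·ξ):
  B: 164 − 2(31.2) − 1(4.837) = 96.76
  C: 0 + 2(31.2) = 62.4
  F: 0 + 2(4.837) = 9.675
  E: 0 + 2(4.837) = 9.675

ξ₁ = 31.2 mol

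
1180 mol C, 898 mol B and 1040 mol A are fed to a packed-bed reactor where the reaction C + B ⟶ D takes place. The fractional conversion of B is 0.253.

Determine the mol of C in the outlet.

953 mol

B reacted = 0.253 × 898 = 227.2 mol; ν_B = −1, so ξ = 227.2/1 = 227.2 mol.
Outlet amounts (n = n₀ + ν ξ):
  C: 1180 − 1(227.2) = 952.8
  B: 898 − 1(227.2) = 670.8
  D: 0 + 1(227.2) = 227.2
  A: 1040 (inert)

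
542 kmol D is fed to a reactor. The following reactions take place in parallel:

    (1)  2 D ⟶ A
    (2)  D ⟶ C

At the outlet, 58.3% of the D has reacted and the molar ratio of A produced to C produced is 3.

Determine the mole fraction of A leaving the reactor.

Conversion of D: D consumed = 0.583 × 542 = 316 kmol = 2ξ₁ + 1ξ₂.
Selectivity: 1ξ₁ / (1ξ₂) = 3 → ξ₁ = 3 ξ₂.
Substitute: (2·3 + 1) ξ₂ = 316 → ξ₂ = 45.14 kmol, ξ₁ = 135.4 kmol.
Outlet amounts (n = n₀ + Σ ν·ξ):
  D: 542 − 2(135.4) − 1(45.14) = 226
  A: 0 + 1(135.4) = 135.4
  C: 0 + 1(45.14) = 45.14
Total out = 406.6 kmol; y_A = 135.4 / 406.6 = 0.3331.

0.333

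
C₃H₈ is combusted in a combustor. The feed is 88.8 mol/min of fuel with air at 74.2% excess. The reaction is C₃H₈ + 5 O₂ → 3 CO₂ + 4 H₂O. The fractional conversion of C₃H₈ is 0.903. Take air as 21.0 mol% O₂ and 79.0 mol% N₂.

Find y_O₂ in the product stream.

Stoichiometric O₂ = 5 × 88.8 = 444 mol/min; O₂ fed = 444 × 1.742 = 773.4 mol/min.
N₂ fed = 773.4 × 79/21 = 2910 mol/min.
Fuel reacted = 0.903 × 88.8 → ξ = 80.19 mol/min.
Outlet (n = n₀ + ν ξ):
  C₃H₈: 88.8 − 1(80.19) = 8.614
  O₂: 773.4 − 5(80.19) = 372.5
  N₂: 2910 (inert)
  CO₂: 0 + 3(80.19) = 240.6
  H₂O: 0 + 4(80.19) = 320.7
Total out = 3852 mol/min; y_O₂ = 372.5 / 3852 = 0.09671.

0.0967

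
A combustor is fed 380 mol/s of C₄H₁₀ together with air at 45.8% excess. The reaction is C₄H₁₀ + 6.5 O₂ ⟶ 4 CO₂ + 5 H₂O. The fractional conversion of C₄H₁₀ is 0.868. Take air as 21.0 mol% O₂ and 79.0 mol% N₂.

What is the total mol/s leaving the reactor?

18000 mol/s

Stoichiometric O₂ = 6.5 × 380 = 2470 mol/s; O₂ fed = 2470 × 1.458 = 3601 mol/s.
N₂ fed = 3601 × 79/21 = 13550 mol/s.
Fuel reacted = 0.868 × 380 → ξ = 329.8 mol/s.
Outlet (n = n₀ + ν ξ):
  C₄H₁₀: 380 − 1(329.8) = 50.16
  O₂: 3601 − 6.5(329.8) = 1457
  N₂: 13550 (inert)
  CO₂: 0 + 4(329.8) = 1319
  H₂O: 0 + 5(329.8) = 1649
Total out = 50.16 + 1457 + 13550 + 1319 + 1649 = 18020 mol/s.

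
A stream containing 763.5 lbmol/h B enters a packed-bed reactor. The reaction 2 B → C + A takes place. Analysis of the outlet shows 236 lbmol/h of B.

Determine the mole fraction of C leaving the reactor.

For B: n = n₀ − 2ξ → 236 = 763.5 − 2ξ, giving ξ = 263.8 lbmol/h.
Outlet amounts (n = n₀ + ν ξ):
  B: 763.5 − 2(263.8) = 236
  C: 0 + 1(263.8) = 263.8
  A: 0 + 1(263.8) = 263.8
Total out = 763.5 lbmol/h; y_C = 263.8 / 763.5 = 0.3454.

0.345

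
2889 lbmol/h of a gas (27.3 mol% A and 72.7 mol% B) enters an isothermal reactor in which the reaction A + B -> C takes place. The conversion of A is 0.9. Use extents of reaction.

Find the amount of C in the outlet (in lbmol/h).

710 lbmol/h

A reacted = 0.9 × 788.7 = 709.8 lbmol/h; ν_A = −1, so ξ = 709.8/1 = 709.8 lbmol/h.
Outlet amounts (n = n₀ + ν ξ):
  A: 788.7 − 1(709.8) = 78.87
  B: 2100 − 1(709.8) = 1390
  C: 0 + 1(709.8) = 709.8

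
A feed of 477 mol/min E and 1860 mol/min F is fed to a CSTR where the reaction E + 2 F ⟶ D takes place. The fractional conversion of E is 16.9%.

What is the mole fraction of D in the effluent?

E reacted = 0.169 × 477 = 80.61 mol/min; ν_E = −1, so ξ = 80.61/1 = 80.61 mol/min.
Outlet amounts (n = n₀ + ν ξ):
  E: 477 − 1(80.61) = 396.4
  F: 1860 − 2(80.61) = 1699
  D: 0 + 1(80.61) = 80.61
Total out = 2176 mol/min; y_D = 80.61 / 2176 = 0.03705.

0.0371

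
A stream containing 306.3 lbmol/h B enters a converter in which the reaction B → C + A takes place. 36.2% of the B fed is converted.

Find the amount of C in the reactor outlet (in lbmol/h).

B reacted = 0.362 × 306.3 = 110.9 lbmol/h; ν_B = −1, so ξ = 110.9/1 = 110.9 lbmol/h.
Outlet amounts (n = n₀ + ν ξ):
  B: 306.3 − 1(110.9) = 195.4
  C: 0 + 1(110.9) = 110.9
  A: 0 + 1(110.9) = 110.9

111 lbmol/h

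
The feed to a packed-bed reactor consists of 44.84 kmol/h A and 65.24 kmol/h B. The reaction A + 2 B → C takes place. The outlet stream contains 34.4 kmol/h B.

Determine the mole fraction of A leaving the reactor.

For B: n = n₀ − 2ξ → 34.4 = 65.24 − 2ξ, giving ξ = 15.42 kmol/h.
Outlet amounts (n = n₀ + ν ξ):
  A: 44.84 − 1(15.42) = 29.42
  B: 65.24 − 2(15.42) = 34.4
  C: 0 + 1(15.42) = 15.42
Total out = 79.24 kmol/h; y_A = 29.42 / 79.24 = 0.3713.

0.371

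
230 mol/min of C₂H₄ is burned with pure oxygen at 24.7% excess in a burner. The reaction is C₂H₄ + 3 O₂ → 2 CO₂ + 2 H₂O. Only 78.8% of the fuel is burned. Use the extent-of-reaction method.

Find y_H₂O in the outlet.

0.332

Stoichiometric O₂ = 3 × 230 = 690 mol/min; O₂ fed = 690 × 1.247 = 860.4 mol/min.
Fuel reacted = 0.788 × 230 → ξ = 181.2 mol/min.
Outlet (n = n₀ + ν ξ):
  C₂H₄: 230 − 1(181.2) = 48.76
  O₂: 860.4 − 3(181.2) = 316.7
  CO₂: 0 + 2(181.2) = 362.5
  H₂O: 0 + 2(181.2) = 362.5
Total out = 1090 mol/min; y_H₂O = 362.5 / 1090 = 0.3324.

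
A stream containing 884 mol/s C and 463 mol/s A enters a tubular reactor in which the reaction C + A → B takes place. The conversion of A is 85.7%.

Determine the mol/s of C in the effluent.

487 mol/s

A reacted = 0.857 × 463 = 396.8 mol/s; ν_A = −1, so ξ = 396.8/1 = 396.8 mol/s.
Outlet amounts (n = n₀ + ν ξ):
  C: 884 − 1(396.8) = 487.2
  A: 463 − 1(396.8) = 66.21
  B: 0 + 1(396.8) = 396.8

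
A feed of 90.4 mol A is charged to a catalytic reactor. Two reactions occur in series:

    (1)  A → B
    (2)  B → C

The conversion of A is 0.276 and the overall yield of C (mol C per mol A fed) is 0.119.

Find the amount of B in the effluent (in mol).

Conversion of A: A consumed = 1ξ₁ = 0.276 × 90.4 → ξ₁ = 24.95 mol.
Yield of C: 1ξ₂ / 90.4 = 0.119 → ξ₂ = 10.76 mol.
Outlet amounts (n = n₀ + Σ ν·ξ):
  A: 90.4 − 1(24.95) = 65.45
  B: 0 + 1(24.95) − 1(10.76) = 14.19
  C: 0 + 1(10.76) = 10.76

14.2 mol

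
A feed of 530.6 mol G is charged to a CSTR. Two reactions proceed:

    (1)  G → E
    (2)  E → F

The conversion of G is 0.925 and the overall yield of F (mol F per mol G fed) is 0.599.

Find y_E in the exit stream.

Conversion of G: G consumed = 1ξ₁ = 0.925 × 530.6 → ξ₁ = 490.8 mol.
Yield of F: 1ξ₂ / 530.6 = 0.599 → ξ₂ = 317.8 mol.
Outlet amounts (n = n₀ + Σ ν·ξ):
  G: 530.6 − 1(490.8) = 39.79
  E: 0 + 1(490.8) − 1(317.8) = 173
  F: 0 + 1(317.8) = 317.8
Total out = 530.6 mol; y_E = 173 / 530.6 = 0.326.

0.326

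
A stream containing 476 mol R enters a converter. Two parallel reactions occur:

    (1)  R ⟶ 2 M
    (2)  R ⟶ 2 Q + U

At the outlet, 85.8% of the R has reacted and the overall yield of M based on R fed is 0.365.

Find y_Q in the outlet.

0.533

Yield of M: 2ξ₁ / 476 = 0.365 → ξ₁ = 86.87 mol.
Conversion of R: 1ξ₁ + 1ξ₂ = 0.858 × 476 = 408.4 → ξ₂ = 321.5 mol.
Outlet amounts (n = n₀ + Σ ν·ξ):
  R: 476 − 1(86.87) − 1(321.5) = 67.59
  M: 0 + 2(86.87) = 173.7
  Q: 0 + 2(321.5) = 643.1
  U: 0 + 1(321.5) = 321.5
Total out = 1206 mol; y_Q = 643.1 / 1206 = 0.5333.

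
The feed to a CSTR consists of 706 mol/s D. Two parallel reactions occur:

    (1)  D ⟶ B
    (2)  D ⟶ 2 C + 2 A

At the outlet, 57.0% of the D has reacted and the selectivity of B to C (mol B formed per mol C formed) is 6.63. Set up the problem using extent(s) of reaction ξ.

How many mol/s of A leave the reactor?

56.4 mol/s

Conversion of D: D consumed = 0.57 × 706 = 402.4 mol/s = 1ξ₁ + 1ξ₂.
Selectivity: 1ξ₁ / (2ξ₂) = 6.63 → ξ₁ = 13.26 ξ₂.
Substitute: (1·13.26 + 1) ξ₂ = 402.4 → ξ₂ = 28.22 mol/s, ξ₁ = 374.2 mol/s.
Outlet amounts (n = n₀ + Σ ν·ξ):
  D: 706 − 1(374.2) − 1(28.22) = 303.6
  B: 0 + 1(374.2) = 374.2
  C: 0 + 2(28.22) = 56.44
  A: 0 + 2(28.22) = 56.44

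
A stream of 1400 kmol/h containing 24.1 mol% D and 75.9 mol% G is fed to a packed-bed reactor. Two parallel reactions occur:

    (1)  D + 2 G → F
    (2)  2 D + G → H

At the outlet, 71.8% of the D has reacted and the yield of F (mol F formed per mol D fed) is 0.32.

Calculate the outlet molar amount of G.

780 kmol/h

Yield of F: 1ξ₁ / 337.4 = 0.32 → ξ₁ = 108 kmol/h.
Conversion of D: 1ξ₁ + 2ξ₂ = 0.718 × 337.4 = 242.3 → ξ₂ = 67.14 kmol/h.
Outlet amounts (n = n₀ + Σ ν·ξ):
  D: 337.4 − 1(108) − 2(67.14) = 95.15
  G: 1063 − 2(108) − 1(67.14) = 779.5
  F: 0 + 1(108) = 108
  H: 0 + 1(67.14) = 67.14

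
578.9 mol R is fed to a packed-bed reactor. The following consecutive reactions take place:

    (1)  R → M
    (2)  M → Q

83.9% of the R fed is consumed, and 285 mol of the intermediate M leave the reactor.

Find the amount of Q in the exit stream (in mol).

Conversion of R: R consumed = 1ξ₁ = 0.839 × 578.9 → ξ₁ = 485.7 mol.
M balance: n_M = 0 + 1ξ₁ − 1ξ₂ = 285 → ξ₂ = (1·485.7 − 285)/1 = 200.7 mol.
Outlet amounts (n = n₀ + Σ ν·ξ):
  R: 578.9 − 1(485.7) = 93.2
  M: 0 + 1(485.7) − 1(200.7) = 285
  Q: 0 + 1(200.7) = 200.7

201 mol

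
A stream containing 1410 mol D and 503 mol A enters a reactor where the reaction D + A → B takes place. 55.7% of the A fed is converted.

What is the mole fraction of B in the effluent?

A reacted = 0.557 × 503 = 280.2 mol; ν_A = −1, so ξ = 280.2/1 = 280.2 mol.
Outlet amounts (n = n₀ + ν ξ):
  D: 1410 − 1(280.2) = 1130
  A: 503 − 1(280.2) = 222.8
  B: 0 + 1(280.2) = 280.2
Total out = 1633 mol; y_B = 280.2 / 1633 = 0.1716.

0.172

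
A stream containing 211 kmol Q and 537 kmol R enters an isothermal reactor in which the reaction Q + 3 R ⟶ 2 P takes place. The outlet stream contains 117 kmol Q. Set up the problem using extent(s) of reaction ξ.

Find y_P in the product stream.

0.336

For Q: n = n₀ − 1ξ → 117 = 211 − 1ξ, giving ξ = 94 kmol.
Outlet amounts (n = n₀ + ν ξ):
  Q: 211 − 1(94) = 117
  R: 537 − 3(94) = 255
  P: 0 + 2(94) = 188
Total out = 560 kmol; y_P = 188 / 560 = 0.3357.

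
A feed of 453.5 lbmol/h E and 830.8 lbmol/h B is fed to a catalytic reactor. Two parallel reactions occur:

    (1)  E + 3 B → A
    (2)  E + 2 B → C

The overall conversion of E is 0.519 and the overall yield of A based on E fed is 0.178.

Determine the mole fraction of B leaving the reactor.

0.381

Yield of A: 1ξ₁ / 453.5 = 0.178 → ξ₁ = 80.72 lbmol/h.
Conversion of E: 1ξ₁ + 1ξ₂ = 0.519 × 453.5 = 235.4 → ξ₂ = 154.6 lbmol/h.
Outlet amounts (n = n₀ + Σ ν·ξ):
  E: 453.5 − 1(80.72) − 1(154.6) = 218.1
  B: 830.8 − 3(80.72) − 2(154.6) = 279.3
  A: 0 + 1(80.72) = 80.72
  C: 0 + 1(154.6) = 154.6
Total out = 732.8 lbmol/h; y_B = 279.3 / 732.8 = 0.3812.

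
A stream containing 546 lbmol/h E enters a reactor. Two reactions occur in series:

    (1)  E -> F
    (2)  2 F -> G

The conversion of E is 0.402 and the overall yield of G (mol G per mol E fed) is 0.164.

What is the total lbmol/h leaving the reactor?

Conversion of E: E consumed = 1ξ₁ = 0.402 × 546 → ξ₁ = 219.5 lbmol/h.
Yield of G: 1ξ₂ / 546 = 0.164 → ξ₂ = 89.54 lbmol/h.
Outlet amounts (n = n₀ + Σ ν·ξ):
  E: 546 − 1(219.5) = 326.5
  F: 0 + 1(219.5) − 2(89.54) = 40.4
  G: 0 + 1(89.54) = 89.54
Total out = 326.5 + 40.4 + 89.54 = 456.5 lbmol/h.

456 lbmol/h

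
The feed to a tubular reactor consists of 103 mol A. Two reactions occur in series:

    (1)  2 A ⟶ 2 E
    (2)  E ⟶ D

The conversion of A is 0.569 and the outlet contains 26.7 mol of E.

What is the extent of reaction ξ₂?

Conversion of A: A consumed = 2ξ₁ = 0.569 × 103 → ξ₁ = 29.3 mol.
E balance: n_E = 0 + 2ξ₁ − 1ξ₂ = 26.7 → ξ₂ = (2·29.3 − 26.7)/1 = 31.91 mol.
Outlet amounts (n = n₀ + Σ ν·ξ):
  A: 103 − 2(29.3) = 44.39
  E: 0 + 2(29.3) − 1(31.91) = 26.7
  D: 0 + 1(31.91) = 31.91

ξ₂ = 31.9 mol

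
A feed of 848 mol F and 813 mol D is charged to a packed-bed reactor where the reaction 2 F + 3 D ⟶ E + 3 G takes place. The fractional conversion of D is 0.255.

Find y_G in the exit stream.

D reacted = 0.255 × 813 = 207.3 mol; ν_D = −3, so ξ = 207.3/3 = 69.11 mol.
Outlet amounts (n = n₀ + ν ξ):
  F: 848 − 2(69.11) = 709.8
  D: 813 − 3(69.11) = 605.7
  E: 0 + 1(69.11) = 69.11
  G: 0 + 3(69.11) = 207.3
Total out = 1592 mol; y_G = 207.3 / 1592 = 0.1302.

0.13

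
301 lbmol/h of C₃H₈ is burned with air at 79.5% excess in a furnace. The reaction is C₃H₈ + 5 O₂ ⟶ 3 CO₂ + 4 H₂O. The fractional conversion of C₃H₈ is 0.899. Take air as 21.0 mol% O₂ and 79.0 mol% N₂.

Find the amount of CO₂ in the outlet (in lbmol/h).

812 lbmol/h

Stoichiometric O₂ = 5 × 301 = 1505 lbmol/h; O₂ fed = 1505 × 1.795 = 2701 lbmol/h.
N₂ fed = 2701 × 79/21 = 10160 lbmol/h.
Fuel reacted = 0.899 × 301 → ξ = 270.6 lbmol/h.
Outlet (n = n₀ + ν ξ):
  C₃H₈: 301 − 1(270.6) = 30.4
  O₂: 2701 − 5(270.6) = 1348
  N₂: 10160 (inert)
  CO₂: 0 + 3(270.6) = 811.8
  H₂O: 0 + 4(270.6) = 1082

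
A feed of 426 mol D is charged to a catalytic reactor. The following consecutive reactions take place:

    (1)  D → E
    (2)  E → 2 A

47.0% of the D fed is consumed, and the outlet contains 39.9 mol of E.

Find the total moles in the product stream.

Conversion of D: D consumed = 1ξ₁ = 0.47 × 426 → ξ₁ = 200.2 mol.
E balance: n_E = 0 + 1ξ₁ − 1ξ₂ = 39.9 → ξ₂ = (1·200.2 − 39.9)/1 = 160.3 mol.
Outlet amounts (n = n₀ + Σ ν·ξ):
  D: 426 − 1(200.2) = 225.8
  E: 0 + 1(200.2) − 1(160.3) = 39.9
  A: 0 + 2(160.3) = 320.6
Total out = 225.8 + 39.9 + 320.6 = 586.3 mol.

586 mol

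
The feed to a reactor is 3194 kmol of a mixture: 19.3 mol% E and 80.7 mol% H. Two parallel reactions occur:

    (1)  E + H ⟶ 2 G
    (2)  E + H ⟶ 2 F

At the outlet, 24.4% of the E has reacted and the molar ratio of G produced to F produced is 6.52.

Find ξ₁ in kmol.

ξ₁ = 130 kmol

Conversion of E: E consumed = 0.244 × 616.4 = 150.4 kmol = 1ξ₁ + 1ξ₂.
Selectivity: 2ξ₁ / (2ξ₂) = 6.52 → ξ₁ = 6.52 ξ₂.
Substitute: (1·6.52 + 1) ξ₂ = 150.4 → ξ₂ = 20 kmol, ξ₁ = 130.4 kmol.
Outlet amounts (n = n₀ + Σ ν·ξ):
  E: 616.4 − 1(130.4) − 1(20) = 466
  H: 2578 − 1(130.4) − 1(20) = 2427
  G: 0 + 2(130.4) = 260.8
  F: 0 + 2(20) = 40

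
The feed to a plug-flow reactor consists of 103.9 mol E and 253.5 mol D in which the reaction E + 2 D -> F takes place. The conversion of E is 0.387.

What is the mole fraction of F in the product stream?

E reacted = 0.387 × 103.9 = 40.21 mol; ν_E = −1, so ξ = 40.21/1 = 40.21 mol.
Outlet amounts (n = n₀ + ν ξ):
  E: 103.9 − 1(40.21) = 63.69
  D: 253.5 − 2(40.21) = 173.1
  F: 0 + 1(40.21) = 40.21
Total out = 277 mol; y_F = 40.21 / 277 = 0.1452.

0.145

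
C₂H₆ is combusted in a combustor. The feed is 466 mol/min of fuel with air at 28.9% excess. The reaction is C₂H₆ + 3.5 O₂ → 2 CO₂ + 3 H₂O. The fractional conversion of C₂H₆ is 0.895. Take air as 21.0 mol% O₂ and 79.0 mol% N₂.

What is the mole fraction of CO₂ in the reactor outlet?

Stoichiometric O₂ = 3.5 × 466 = 1631 mol/min; O₂ fed = 1631 × 1.289 = 2102 mol/min.
N₂ fed = 2102 × 79/21 = 7909 mol/min.
Fuel reacted = 0.895 × 466 → ξ = 417.1 mol/min.
Outlet (n = n₀ + ν ξ):
  C₂H₆: 466 − 1(417.1) = 48.93
  O₂: 2102 − 3.5(417.1) = 642.6
  N₂: 7909 (inert)
  CO₂: 0 + 2(417.1) = 834.1
  H₂O: 0 + 3(417.1) = 1251
Total out = 10690 mol/min; y_CO₂ = 834.1 / 10690 = 0.07806.

0.0781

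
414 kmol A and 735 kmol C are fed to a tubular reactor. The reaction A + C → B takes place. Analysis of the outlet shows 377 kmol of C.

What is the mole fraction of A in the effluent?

For C: n = n₀ − 1ξ → 377 = 735 − 1ξ, giving ξ = 358 kmol.
Outlet amounts (n = n₀ + ν ξ):
  A: 414 − 1(358) = 56
  C: 735 − 1(358) = 377
  B: 0 + 1(358) = 358
Total out = 791 kmol; y_A = 56 / 791 = 0.0708.

0.0708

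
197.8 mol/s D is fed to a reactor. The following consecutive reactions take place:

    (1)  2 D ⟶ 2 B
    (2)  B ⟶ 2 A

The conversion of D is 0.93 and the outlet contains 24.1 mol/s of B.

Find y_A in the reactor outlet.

0.894

Conversion of D: D consumed = 2ξ₁ = 0.93 × 197.8 → ξ₁ = 91.98 mol/s.
B balance: n_B = 0 + 2ξ₁ − 1ξ₂ = 24.1 → ξ₂ = (2·91.98 − 24.1)/1 = 159.9 mol/s.
Outlet amounts (n = n₀ + Σ ν·ξ):
  D: 197.8 − 2(91.98) = 13.85
  B: 0 + 2(91.98) − 1(159.9) = 24.1
  A: 0 + 2(159.9) = 319.7
Total out = 357.7 mol/s; y_A = 319.7 / 357.7 = 0.8939.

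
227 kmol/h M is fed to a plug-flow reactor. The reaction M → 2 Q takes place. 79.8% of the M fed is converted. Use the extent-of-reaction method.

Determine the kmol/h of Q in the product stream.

362 kmol/h

M reacted = 0.798 × 227 = 181.1 kmol/h; ν_M = −1, so ξ = 181.1/1 = 181.1 kmol/h.
Outlet amounts (n = n₀ + ν ξ):
  M: 227 − 1(181.1) = 45.85
  Q: 0 + 2(181.1) = 362.3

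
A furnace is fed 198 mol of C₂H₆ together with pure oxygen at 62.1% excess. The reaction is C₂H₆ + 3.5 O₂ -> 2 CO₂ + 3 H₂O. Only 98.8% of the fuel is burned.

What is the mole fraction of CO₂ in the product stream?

0.276

Stoichiometric O₂ = 3.5 × 198 = 693 mol; O₂ fed = 693 × 1.621 = 1123 mol.
Fuel reacted = 0.988 × 198 → ξ = 195.6 mol.
Outlet (n = n₀ + ν ξ):
  C₂H₆: 198 − 1(195.6) = 2.376
  O₂: 1123 − 3.5(195.6) = 438.7
  CO₂: 0 + 2(195.6) = 391.2
  H₂O: 0 + 3(195.6) = 586.9
Total out = 1419 mol; y_CO₂ = 391.2 / 1419 = 0.2757.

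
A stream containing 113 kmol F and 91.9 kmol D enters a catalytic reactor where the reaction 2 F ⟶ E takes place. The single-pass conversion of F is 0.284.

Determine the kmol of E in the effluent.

16 kmol

F reacted = 0.284 × 113 = 32.09 kmol; ν_F = −2, so ξ = 32.09/2 = 16.05 kmol.
Outlet amounts (n = n₀ + ν ξ):
  F: 113 − 2(16.05) = 80.91
  E: 0 + 1(16.05) = 16.05
  D: 91.9 (inert)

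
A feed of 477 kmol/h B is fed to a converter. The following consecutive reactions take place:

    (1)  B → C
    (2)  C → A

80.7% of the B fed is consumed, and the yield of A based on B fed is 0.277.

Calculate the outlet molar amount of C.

253 kmol/h

Conversion of B: B consumed = 1ξ₁ = 0.807 × 477 → ξ₁ = 384.9 kmol/h.
Yield of A: 1ξ₂ / 477 = 0.277 → ξ₂ = 132.1 kmol/h.
Outlet amounts (n = n₀ + Σ ν·ξ):
  B: 477 − 1(384.9) = 92.06
  C: 0 + 1(384.9) − 1(132.1) = 252.8
  A: 0 + 1(132.1) = 132.1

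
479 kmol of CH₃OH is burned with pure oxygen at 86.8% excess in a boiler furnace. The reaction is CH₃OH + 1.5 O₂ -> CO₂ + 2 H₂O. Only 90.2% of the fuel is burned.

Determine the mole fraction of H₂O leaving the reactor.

Stoichiometric O₂ = 1.5 × 479 = 718.5 kmol; O₂ fed = 718.5 × 1.868 = 1342 kmol.
Fuel reacted = 0.902 × 479 → ξ = 432.1 kmol.
Outlet (n = n₀ + ν ξ):
  CH₃OH: 479 − 1(432.1) = 46.94
  O₂: 1342 − 1.5(432.1) = 694.1
  CO₂: 0 + 1(432.1) = 432.1
  H₂O: 0 + 2(432.1) = 864.1
Total out = 2037 kmol; y_H₂O = 864.1 / 2037 = 0.4242.

0.424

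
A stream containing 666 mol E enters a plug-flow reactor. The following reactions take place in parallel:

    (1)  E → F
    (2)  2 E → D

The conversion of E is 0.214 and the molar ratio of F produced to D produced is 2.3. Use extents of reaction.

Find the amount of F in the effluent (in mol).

76.2 mol

Conversion of E: E consumed = 0.214 × 666 = 142.5 mol = 1ξ₁ + 2ξ₂.
Selectivity: 1ξ₁ / (1ξ₂) = 2.3 → ξ₁ = 2.3 ξ₂.
Substitute: (1·2.3 + 2) ξ₂ = 142.5 → ξ₂ = 33.15 mol, ξ₁ = 76.23 mol.
Outlet amounts (n = n₀ + Σ ν·ξ):
  E: 666 − 1(76.23) − 2(33.15) = 523.5
  F: 0 + 1(76.23) = 76.23
  D: 0 + 1(33.15) = 33.15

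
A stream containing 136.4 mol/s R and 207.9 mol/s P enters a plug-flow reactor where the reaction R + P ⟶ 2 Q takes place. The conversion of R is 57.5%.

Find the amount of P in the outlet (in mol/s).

R reacted = 0.575 × 136.4 = 78.43 mol/s; ν_R = −1, so ξ = 78.43/1 = 78.43 mol/s.
Outlet amounts (n = n₀ + ν ξ):
  R: 136.4 − 1(78.43) = 57.97
  P: 207.9 − 1(78.43) = 129.5
  Q: 0 + 2(78.43) = 156.9

129 mol/s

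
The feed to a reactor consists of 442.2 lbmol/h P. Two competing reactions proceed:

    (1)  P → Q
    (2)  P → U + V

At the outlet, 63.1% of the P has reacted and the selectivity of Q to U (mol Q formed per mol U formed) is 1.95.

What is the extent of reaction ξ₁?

Conversion of P: P consumed = 0.631 × 442.2 = 279 lbmol/h = 1ξ₁ + 1ξ₂.
Selectivity: 1ξ₁ / (1ξ₂) = 1.95 → ξ₁ = 1.95 ξ₂.
Substitute: (1·1.95 + 1) ξ₂ = 279 → ξ₂ = 94.59 lbmol/h, ξ₁ = 184.4 lbmol/h.
Outlet amounts (n = n₀ + Σ ν·ξ):
  P: 442.2 − 1(184.4) − 1(94.59) = 163.2
  Q: 0 + 1(184.4) = 184.4
  U: 0 + 1(94.59) = 94.59
  V: 0 + 1(94.59) = 94.59

ξ₁ = 184 lbmol/h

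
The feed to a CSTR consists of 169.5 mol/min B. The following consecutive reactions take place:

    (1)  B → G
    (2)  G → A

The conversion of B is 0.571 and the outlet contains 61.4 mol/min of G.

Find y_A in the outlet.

Conversion of B: B consumed = 1ξ₁ = 0.571 × 169.5 → ξ₁ = 96.78 mol/min.
G balance: n_G = 0 + 1ξ₁ − 1ξ₂ = 61.4 → ξ₂ = (1·96.78 − 61.4)/1 = 35.38 mol/min.
Outlet amounts (n = n₀ + Σ ν·ξ):
  B: 169.5 − 1(96.78) = 72.72
  G: 0 + 1(96.78) − 1(35.38) = 61.4
  A: 0 + 1(35.38) = 35.38
Total out = 169.5 mol/min; y_A = 35.38 / 169.5 = 0.2088.

0.209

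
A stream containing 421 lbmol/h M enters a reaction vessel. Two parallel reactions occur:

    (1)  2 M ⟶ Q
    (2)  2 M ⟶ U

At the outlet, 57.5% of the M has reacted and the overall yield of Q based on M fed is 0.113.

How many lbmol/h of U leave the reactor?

Yield of Q: 1ξ₁ / 421 = 0.113 → ξ₁ = 47.57 lbmol/h.
Conversion of M: 2ξ₁ + 2ξ₂ = 0.575 × 421 = 242.1 → ξ₂ = 73.46 lbmol/h.
Outlet amounts (n = n₀ + Σ ν·ξ):
  M: 421 − 2(47.57) − 2(73.46) = 178.9
  Q: 0 + 1(47.57) = 47.57
  U: 0 + 1(73.46) = 73.46

73.5 lbmol/h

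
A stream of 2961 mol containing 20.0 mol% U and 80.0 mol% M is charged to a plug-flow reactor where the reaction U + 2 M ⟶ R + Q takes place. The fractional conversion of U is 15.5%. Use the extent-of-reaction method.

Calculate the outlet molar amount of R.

U reacted = 0.155 × 592.2 = 91.79 mol; ν_U = −1, so ξ = 91.79/1 = 91.79 mol.
Outlet amounts (n = n₀ + ν ξ):
  U: 592.2 − 1(91.79) = 500.4
  M: 2369 − 2(91.79) = 2185
  R: 0 + 1(91.79) = 91.79
  Q: 0 + 1(91.79) = 91.79

91.8 mol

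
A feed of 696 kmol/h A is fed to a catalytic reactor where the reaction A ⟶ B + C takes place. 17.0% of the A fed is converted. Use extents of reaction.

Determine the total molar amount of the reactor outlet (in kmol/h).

A reacted = 0.17 × 696 = 118.3 kmol/h; ν_A = −1, so ξ = 118.3/1 = 118.3 kmol/h.
Outlet amounts (n = n₀ + ν ξ):
  A: 696 − 1(118.3) = 577.7
  B: 0 + 1(118.3) = 118.3
  C: 0 + 1(118.3) = 118.3
Total out = 577.7 + 118.3 + 118.3 = 814.3 kmol/h.

814 kmol/h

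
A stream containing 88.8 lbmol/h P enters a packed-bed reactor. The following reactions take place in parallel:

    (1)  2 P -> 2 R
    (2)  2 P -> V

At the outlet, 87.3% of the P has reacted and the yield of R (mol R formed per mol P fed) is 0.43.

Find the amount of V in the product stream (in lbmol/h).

Yield of R: 2ξ₁ / 88.8 = 0.43 → ξ₁ = 19.09 lbmol/h.
Conversion of P: 2ξ₁ + 2ξ₂ = 0.873 × 88.8 = 77.52 → ξ₂ = 19.67 lbmol/h.
Outlet amounts (n = n₀ + Σ ν·ξ):
  P: 88.8 − 2(19.09) − 2(19.67) = 11.28
  R: 0 + 2(19.09) = 38.18
  V: 0 + 1(19.67) = 19.67

19.7 lbmol/h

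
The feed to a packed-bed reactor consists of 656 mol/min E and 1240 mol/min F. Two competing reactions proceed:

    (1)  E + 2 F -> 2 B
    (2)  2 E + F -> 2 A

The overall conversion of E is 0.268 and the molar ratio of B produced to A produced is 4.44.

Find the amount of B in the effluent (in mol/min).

242 mol/min

Conversion of E: E consumed = 0.268 × 656 = 175.8 mol/min = 1ξ₁ + 2ξ₂.
Selectivity: 2ξ₁ / (2ξ₂) = 4.44 → ξ₁ = 4.44 ξ₂.
Substitute: (1·4.44 + 2) ξ₂ = 175.8 → ξ₂ = 27.3 mol/min, ξ₁ = 121.2 mol/min.
Outlet amounts (n = n₀ + Σ ν·ξ):
  E: 656 − 1(121.2) − 2(27.3) = 480.2
  F: 1240 − 2(121.2) − 1(27.3) = 970.3
  B: 0 + 2(121.2) = 242.4
  A: 0 + 2(27.3) = 54.6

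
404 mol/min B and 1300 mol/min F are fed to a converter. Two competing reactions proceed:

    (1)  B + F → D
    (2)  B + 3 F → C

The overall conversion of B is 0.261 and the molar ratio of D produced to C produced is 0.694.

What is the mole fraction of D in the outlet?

0.0293

Conversion of B: B consumed = 0.261 × 404 = 105.4 mol/min = 1ξ₁ + 1ξ₂.
Selectivity: 1ξ₁ / (1ξ₂) = 0.694 → ξ₁ = 0.694 ξ₂.
Substitute: (1·0.694 + 1) ξ₂ = 105.4 → ξ₂ = 62.25 mol/min, ξ₁ = 43.2 mol/min.
Outlet amounts (n = n₀ + Σ ν·ξ):
  B: 404 − 1(43.2) − 1(62.25) = 298.6
  F: 1300 − 1(43.2) − 3(62.25) = 1070
  D: 0 + 1(43.2) = 43.2
  C: 0 + 1(62.25) = 62.25
Total out = 1474 mol/min; y_D = 43.2 / 1474 = 0.02931.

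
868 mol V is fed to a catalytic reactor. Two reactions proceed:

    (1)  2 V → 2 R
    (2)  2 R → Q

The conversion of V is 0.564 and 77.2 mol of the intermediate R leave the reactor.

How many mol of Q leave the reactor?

Conversion of V: V consumed = 2ξ₁ = 0.564 × 868 → ξ₁ = 244.8 mol.
R balance: n_R = 0 + 2ξ₁ − 2ξ₂ = 77.2 → ξ₂ = (2·244.8 − 77.2)/2 = 206.2 mol.
Outlet amounts (n = n₀ + Σ ν·ξ):
  V: 868 − 2(244.8) = 378.4
  R: 0 + 2(244.8) − 2(206.2) = 77.2
  Q: 0 + 1(206.2) = 206.2

206 mol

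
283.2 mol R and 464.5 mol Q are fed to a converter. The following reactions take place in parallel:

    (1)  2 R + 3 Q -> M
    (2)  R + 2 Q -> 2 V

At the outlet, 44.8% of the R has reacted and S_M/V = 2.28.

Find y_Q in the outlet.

Conversion of R: R consumed = 0.448 × 283.2 = 126.9 mol = 2ξ₁ + 1ξ₂.
Selectivity: 1ξ₁ / (2ξ₂) = 2.28 → ξ₁ = 4.56 ξ₂.
Substitute: (2·4.56 + 1) ξ₂ = 126.9 → ξ₂ = 12.54 mol, ξ₁ = 57.17 mol.
Outlet amounts (n = n₀ + Σ ν·ξ):
  R: 283.2 − 2(57.17) − 1(12.54) = 156.3
  Q: 464.5 − 3(57.17) − 2(12.54) = 267.9
  M: 0 + 1(57.17) = 57.17
  V: 0 + 2(12.54) = 25.07
Total out = 506.5 mol; y_Q = 267.9 / 506.5 = 0.529.

0.529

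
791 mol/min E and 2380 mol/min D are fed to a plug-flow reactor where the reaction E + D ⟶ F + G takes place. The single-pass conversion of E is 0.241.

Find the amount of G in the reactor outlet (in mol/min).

191 mol/min

E reacted = 0.241 × 791 = 190.6 mol/min; ν_E = −1, so ξ = 190.6/1 = 190.6 mol/min.
Outlet amounts (n = n₀ + ν ξ):
  E: 791 − 1(190.6) = 600.4
  D: 2380 − 1(190.6) = 2189
  F: 0 + 1(190.6) = 190.6
  G: 0 + 1(190.6) = 190.6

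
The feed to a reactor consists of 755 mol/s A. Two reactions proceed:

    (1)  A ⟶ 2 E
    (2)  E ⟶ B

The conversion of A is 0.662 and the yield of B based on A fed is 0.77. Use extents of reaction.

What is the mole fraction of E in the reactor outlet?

0.333

Conversion of A: A consumed = 1ξ₁ = 0.662 × 755 → ξ₁ = 499.8 mol/s.
Yield of B: 1ξ₂ / 755 = 0.77 → ξ₂ = 581.4 mol/s.
Outlet amounts (n = n₀ + Σ ν·ξ):
  A: 755 − 1(499.8) = 255.2
  E: 0 + 2(499.8) − 1(581.4) = 418.3
  B: 0 + 1(581.4) = 581.4
Total out = 1255 mol/s; y_E = 418.3 / 1255 = 0.3333.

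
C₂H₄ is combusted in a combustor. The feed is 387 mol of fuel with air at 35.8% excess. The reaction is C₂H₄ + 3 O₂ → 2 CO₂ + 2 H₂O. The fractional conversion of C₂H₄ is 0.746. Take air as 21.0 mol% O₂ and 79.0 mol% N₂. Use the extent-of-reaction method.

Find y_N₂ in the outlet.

0.751

Stoichiometric O₂ = 3 × 387 = 1161 mol; O₂ fed = 1161 × 1.358 = 1577 mol.
N₂ fed = 1577 × 79/21 = 5931 mol.
Fuel reacted = 0.746 × 387 → ξ = 288.7 mol.
Outlet (n = n₀ + ν ξ):
  C₂H₄: 387 − 1(288.7) = 98.3
  O₂: 1577 − 3(288.7) = 710.5
  N₂: 5931 (inert)
  CO₂: 0 + 2(288.7) = 577.4
  H₂O: 0 + 2(288.7) = 577.4
Total out = 7895 mol; y_N₂ = 5931 / 7895 = 0.7513.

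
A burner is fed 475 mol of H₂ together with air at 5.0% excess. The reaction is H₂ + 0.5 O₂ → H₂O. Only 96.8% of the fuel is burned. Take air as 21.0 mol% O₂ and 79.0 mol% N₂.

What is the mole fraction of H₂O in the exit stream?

Stoichiometric O₂ = 0.5 × 475 = 237.5 mol; O₂ fed = 237.5 × 1.050 = 249.4 mol.
N₂ fed = 249.4 × 79/21 = 938.1 mol.
Fuel reacted = 0.968 × 475 → ξ = 459.8 mol.
Outlet (n = n₀ + ν ξ):
  H₂: 475 − 1(459.8) = 15.2
  O₂: 249.4 − 0.5(459.8) = 19.47
  N₂: 938.1 (inert)
  H₂O: 0 + 1(459.8) = 459.8
Total out = 1433 mol; y_H₂O = 459.8 / 1433 = 0.321.

0.321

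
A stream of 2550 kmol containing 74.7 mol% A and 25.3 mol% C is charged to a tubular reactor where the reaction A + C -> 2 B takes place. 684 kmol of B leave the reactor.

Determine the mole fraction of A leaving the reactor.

For B: n = n₀ + 2ξ → 684 = 0 + 2ξ, giving ξ = 342 kmol.
Outlet amounts (n = n₀ + ν ξ):
  A: 1905 − 1(342) = 1563
  C: 645.1 − 1(342) = 303.1
  B: 0 + 2(342) = 684
Total out = 2550 kmol; y_A = 1563 / 2550 = 0.6129.

0.613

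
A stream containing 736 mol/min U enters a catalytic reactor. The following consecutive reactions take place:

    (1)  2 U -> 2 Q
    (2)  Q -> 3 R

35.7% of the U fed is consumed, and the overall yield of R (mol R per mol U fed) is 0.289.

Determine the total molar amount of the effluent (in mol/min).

Conversion of U: U consumed = 2ξ₁ = 0.357 × 736 → ξ₁ = 131.4 mol/min.
Yield of R: 3ξ₂ / 736 = 0.289 → ξ₂ = 70.9 mol/min.
Outlet amounts (n = n₀ + Σ ν·ξ):
  U: 736 − 2(131.4) = 473.2
  Q: 0 + 2(131.4) − 1(70.9) = 191.9
  R: 0 + 3(70.9) = 212.7
Total out = 473.2 + 191.9 + 212.7 = 877.8 mol/min.

878 mol/min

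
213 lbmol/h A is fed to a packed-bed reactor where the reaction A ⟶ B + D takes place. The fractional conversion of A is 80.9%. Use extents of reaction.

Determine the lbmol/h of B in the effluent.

A reacted = 0.809 × 213 = 172.3 lbmol/h; ν_A = −1, so ξ = 172.3/1 = 172.3 lbmol/h.
Outlet amounts (n = n₀ + ν ξ):
  A: 213 − 1(172.3) = 40.68
  B: 0 + 1(172.3) = 172.3
  D: 0 + 1(172.3) = 172.3

172 lbmol/h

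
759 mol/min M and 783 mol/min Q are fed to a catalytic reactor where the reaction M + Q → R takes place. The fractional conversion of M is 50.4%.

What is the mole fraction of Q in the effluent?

0.345

M reacted = 0.504 × 759 = 382.5 mol/min; ν_M = −1, so ξ = 382.5/1 = 382.5 mol/min.
Outlet amounts (n = n₀ + ν ξ):
  M: 759 − 1(382.5) = 376.5
  Q: 783 − 1(382.5) = 400.5
  R: 0 + 1(382.5) = 382.5
Total out = 1159 mol/min; y_Q = 400.5 / 1159 = 0.3454.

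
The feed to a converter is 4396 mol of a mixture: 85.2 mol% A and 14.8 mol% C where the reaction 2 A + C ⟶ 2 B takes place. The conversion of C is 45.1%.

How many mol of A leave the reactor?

C reacted = 0.451 × 650.6 = 293.4 mol; ν_C = −1, so ξ = 293.4/1 = 293.4 mol.
Outlet amounts (n = n₀ + ν ξ):
  A: 3745 − 2(293.4) = 3159
  C: 650.6 − 1(293.4) = 357.2
  B: 0 + 2(293.4) = 586.8

3160 mol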